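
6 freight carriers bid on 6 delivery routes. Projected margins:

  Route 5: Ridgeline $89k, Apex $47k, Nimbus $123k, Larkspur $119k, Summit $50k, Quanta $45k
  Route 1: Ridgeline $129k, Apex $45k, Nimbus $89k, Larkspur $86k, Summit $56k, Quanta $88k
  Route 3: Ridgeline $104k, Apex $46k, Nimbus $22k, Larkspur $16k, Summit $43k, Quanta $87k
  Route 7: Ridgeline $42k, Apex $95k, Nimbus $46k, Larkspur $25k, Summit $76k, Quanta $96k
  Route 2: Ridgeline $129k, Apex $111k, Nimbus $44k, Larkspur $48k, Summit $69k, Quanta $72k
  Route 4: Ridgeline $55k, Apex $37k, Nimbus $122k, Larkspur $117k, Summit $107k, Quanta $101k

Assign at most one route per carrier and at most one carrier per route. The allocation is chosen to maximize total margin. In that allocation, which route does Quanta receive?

Quanta receives Route 3.

This is a one-to-one assignment (maximum-weight bipartite matching).
Optimal: Ridgeline→Route 1 ($129k), Apex→Route 2 ($111k), Nimbus→Route 4 ($122k), Larkspur→Route 5 ($119k), Summit→Route 7 ($76k), Quanta→Route 3 ($87k) — total 129+111+122+119+76+87 = $644k.
Column-greedy (each route in turn goes to its best remaining carrier) gives $620k, worse by 24.
No other one-to-one assignment exceeds $644k.
Quanta's own top route is Route 4 ($101k), but forcing Quanta→Route 4 and reassigning the rest optimally gives only $601k — worse by 43.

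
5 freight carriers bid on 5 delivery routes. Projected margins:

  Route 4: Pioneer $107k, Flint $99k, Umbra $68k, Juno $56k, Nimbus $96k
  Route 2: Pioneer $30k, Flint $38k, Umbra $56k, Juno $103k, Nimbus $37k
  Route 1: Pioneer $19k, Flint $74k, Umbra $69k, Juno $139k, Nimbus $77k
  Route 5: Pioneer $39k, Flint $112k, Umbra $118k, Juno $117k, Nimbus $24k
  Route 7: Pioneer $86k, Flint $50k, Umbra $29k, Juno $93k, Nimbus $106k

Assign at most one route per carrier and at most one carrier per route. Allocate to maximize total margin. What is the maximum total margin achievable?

This is a one-to-one assignment (maximum-weight bipartite matching).
Optimal: Pioneer→Route 4 ($107k), Flint→Route 5 ($112k), Umbra→Route 2 ($56k), Juno→Route 1 ($139k), Nimbus→Route 7 ($106k) — total 107+112+56+139+106 = $520k.
Max-entry greedy (repeatedly take the single best remaining cell) gives $508k, worse by 12.

Maximum total: $520k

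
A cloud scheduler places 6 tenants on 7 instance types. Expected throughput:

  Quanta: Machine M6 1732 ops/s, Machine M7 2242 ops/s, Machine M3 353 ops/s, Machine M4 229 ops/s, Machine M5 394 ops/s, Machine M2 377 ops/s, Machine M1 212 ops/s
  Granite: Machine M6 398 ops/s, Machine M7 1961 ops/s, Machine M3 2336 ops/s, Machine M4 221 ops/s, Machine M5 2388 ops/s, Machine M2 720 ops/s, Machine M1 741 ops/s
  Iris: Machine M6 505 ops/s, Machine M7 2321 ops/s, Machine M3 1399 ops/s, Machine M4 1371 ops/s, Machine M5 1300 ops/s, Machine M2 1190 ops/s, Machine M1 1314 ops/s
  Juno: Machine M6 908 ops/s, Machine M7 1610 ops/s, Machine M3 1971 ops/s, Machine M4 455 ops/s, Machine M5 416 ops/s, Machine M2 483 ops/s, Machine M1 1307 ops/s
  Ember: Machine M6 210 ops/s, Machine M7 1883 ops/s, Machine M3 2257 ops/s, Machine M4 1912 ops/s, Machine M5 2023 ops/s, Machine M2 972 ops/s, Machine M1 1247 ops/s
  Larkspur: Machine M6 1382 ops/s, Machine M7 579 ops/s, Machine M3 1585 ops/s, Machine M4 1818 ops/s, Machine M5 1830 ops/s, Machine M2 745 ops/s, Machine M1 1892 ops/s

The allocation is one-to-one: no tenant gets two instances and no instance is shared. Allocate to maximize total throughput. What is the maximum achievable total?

Max total: 12216 ops/s

Optimal: Quanta→Machine M6 (1732 ops/s), Granite→Machine M5 (2388 ops/s), Iris→Machine M7 (2321 ops/s), Juno→Machine M3 (1971 ops/s), Ember→Machine M4 (1912 ops/s), Larkspur→Machine M1 (1892 ops/s) — total 1732+2388+2321+1971+1912+1892 = 12216 ops/s.
Row-greedy (each tenant in turn takes its best remaining instance) gives 10630 ops/s, worse by 1586.
Checked against all permutations: 12216 ops/s is optimal.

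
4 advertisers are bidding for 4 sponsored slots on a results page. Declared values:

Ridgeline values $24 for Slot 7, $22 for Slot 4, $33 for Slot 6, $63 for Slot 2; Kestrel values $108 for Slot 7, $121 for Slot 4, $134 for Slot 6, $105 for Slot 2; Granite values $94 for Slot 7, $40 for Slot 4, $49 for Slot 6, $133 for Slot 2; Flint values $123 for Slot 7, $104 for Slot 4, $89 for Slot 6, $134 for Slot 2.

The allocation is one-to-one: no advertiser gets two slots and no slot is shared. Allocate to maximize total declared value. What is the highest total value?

This is the linear assignment problem.
Optimal: Ridgeline→Slot 4 ($22), Kestrel→Slot 6 ($134), Granite→Slot 2 ($133), Flint→Slot 7 ($123) — total 22+134+133+123 = $412.
Max-entry greedy (repeatedly take the single best remaining cell) gives $384, worse by 28.
Next-best assignment: Ridgeline→Slot 6, Kestrel→Slot 4, Granite→Slot 2, Flint→Slot 7 = $410.
Checked against all permutations: $412 is optimal.

Maximum total: $412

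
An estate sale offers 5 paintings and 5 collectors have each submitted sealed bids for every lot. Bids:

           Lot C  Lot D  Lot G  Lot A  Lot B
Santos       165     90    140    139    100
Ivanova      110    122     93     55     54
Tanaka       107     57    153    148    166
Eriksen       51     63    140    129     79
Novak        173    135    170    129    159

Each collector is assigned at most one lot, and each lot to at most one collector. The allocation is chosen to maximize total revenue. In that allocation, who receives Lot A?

Optimal: Santos→Lot C ($165), Ivanova→Lot D ($122), Tanaka→Lot B ($166), Eriksen→Lot A ($129), Novak→Lot G ($170) — total 165+122+166+129+170 = $752.
Max-entry greedy (repeatedly take the single best remaining cell) gives $730, worse by 22.
Next-best assignment: Santos→Lot A, Ivanova→Lot D, Tanaka→Lot B, Eriksen→Lot G, Novak→Lot C = $740.
Eriksen's own top lot is Lot G ($140), but forcing Eriksen→Lot G and reassigning the rest optimally gives only $740 — worse by 12.

Eriksen receives Lot A.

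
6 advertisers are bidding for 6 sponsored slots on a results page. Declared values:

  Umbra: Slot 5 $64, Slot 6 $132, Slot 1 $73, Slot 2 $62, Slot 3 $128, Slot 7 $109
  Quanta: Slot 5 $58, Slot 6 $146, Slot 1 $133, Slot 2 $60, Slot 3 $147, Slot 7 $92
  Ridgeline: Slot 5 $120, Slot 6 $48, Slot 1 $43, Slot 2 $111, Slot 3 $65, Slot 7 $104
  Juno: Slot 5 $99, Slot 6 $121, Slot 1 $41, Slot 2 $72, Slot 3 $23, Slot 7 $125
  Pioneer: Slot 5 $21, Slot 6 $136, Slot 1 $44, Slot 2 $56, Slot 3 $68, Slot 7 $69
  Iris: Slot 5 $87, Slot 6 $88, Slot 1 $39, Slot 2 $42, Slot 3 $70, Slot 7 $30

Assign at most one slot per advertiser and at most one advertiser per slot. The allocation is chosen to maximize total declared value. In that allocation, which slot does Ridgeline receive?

Optimal: Umbra→Slot 3 ($128), Quanta→Slot 1 ($133), Ridgeline→Slot 2 ($111), Juno→Slot 7 ($125), Pioneer→Slot 6 ($136), Iris→Slot 5 ($87) — total 128+133+111+125+136+87 = $720.
Max-entry greedy (repeatedly take the single best remaining cell) gives $643, worse by 77.
Swapping Pioneer↔Juno (Pioneer→Slot 7 $69, Juno→Slot 6 $121) loses 71.
Every other assignment is strictly worse.
Ridgeline's own top slot is Slot 5 ($120), but forcing Ridgeline→Slot 5 and reassigning the rest optimally gives only $684 — worse by 36.

Ridgeline receives Slot 2.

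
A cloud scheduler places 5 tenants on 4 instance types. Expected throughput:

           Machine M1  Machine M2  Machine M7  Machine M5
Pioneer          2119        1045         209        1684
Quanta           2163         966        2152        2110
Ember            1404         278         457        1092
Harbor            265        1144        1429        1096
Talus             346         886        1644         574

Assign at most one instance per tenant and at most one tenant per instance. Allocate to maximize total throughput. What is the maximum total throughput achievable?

This is the linear assignment problem.
Optimal: Pioneer→Machine M1 (2119 ops/s), Harbor→Machine M2 (1144 ops/s), Talus→Machine M7 (1644 ops/s), Quanta→Machine M5 (2110 ops/s) — total 2119+1144+1644+2110 = 7017 ops/s.
Column-greedy (each instance in turn goes to its best remaining tenant) gives 6635 ops/s, worse by 382.
Next-best assignment: Quanta→Machine M1, Harbor→Machine M2, Talus→Machine M7, Pioneer→Machine M5 = 6635 ops/s.
Swapping Pioneer↔Talus (Pioneer→Machine M7 209 ops/s, Talus→Machine M1 346 ops/s) loses 3208.

Maximum total: 7017 ops/s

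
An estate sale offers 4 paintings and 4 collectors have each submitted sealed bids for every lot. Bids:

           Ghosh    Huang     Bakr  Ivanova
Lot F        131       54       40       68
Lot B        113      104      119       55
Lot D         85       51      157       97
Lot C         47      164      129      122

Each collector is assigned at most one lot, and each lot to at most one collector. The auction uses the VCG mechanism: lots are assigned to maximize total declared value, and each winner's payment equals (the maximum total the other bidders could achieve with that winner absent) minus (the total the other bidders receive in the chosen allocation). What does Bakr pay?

Bakr pays $35.

Efficient allocation: Ghosh→Lot F ($131), Huang→Lot B ($104), Bakr→Lot D ($157), Ivanova→Lot C ($122); total welfare W = $514.
Bakr receives Lot D at value $157, so the others get W − 157 = $357.
Without Bakr: best allocation of the remaining 3 bidders over all 4 lots is Ghosh→Lot F ($131), Huang→Lot C ($164), Ivanova→Lot D ($97), total $392.
VCG payment = (others' best without Bakr) − (others' welfare with Bakr) = 392 − 357 = $35.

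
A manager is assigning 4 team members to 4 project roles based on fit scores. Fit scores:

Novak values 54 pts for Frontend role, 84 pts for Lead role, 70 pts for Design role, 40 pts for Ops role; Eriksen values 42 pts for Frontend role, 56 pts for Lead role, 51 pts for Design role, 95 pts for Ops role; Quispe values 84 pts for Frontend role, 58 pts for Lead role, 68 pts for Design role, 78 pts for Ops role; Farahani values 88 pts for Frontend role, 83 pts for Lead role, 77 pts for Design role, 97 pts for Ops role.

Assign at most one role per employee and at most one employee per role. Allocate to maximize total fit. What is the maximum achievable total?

Max total: 340 pts

Treat this as an assignment problem: match each employee to one role.
Optimal: Novak→Lead role (84 pts), Eriksen→Ops role (95 pts), Quispe→Frontend role (84 pts), Farahani→Design role (77 pts) — total 84+95+84+77 = 340 pts.
Column-greedy (each role in turn goes to its best remaining employee) gives 335 pts, worse by 5.
Next-best assignment: Novak→Lead role, Eriksen→Ops role, Quispe→Design role, Farahani→Frontend role = 335 pts.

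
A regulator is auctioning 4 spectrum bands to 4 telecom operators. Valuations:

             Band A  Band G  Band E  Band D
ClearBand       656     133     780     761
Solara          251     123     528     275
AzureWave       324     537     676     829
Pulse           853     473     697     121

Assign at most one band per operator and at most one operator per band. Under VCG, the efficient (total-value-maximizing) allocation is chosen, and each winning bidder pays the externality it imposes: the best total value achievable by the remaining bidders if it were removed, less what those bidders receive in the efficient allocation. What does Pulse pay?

Pulse pays $187M.

Efficient allocation: ClearBand→Band D ($761M), Solara→Band E ($528M), AzureWave→Band G ($537M), Pulse→Band A ($853M); total welfare W = $2679M.
Pulse receives Band A at value $853M, so the others get W − 853 = $1826M.
Without Pulse: best allocation of the remaining 3 bidders over all 4 bands is ClearBand→Band A ($656M), Solara→Band E ($528M), AzureWave→Band D ($829M), total $2013M.
VCG payment = (others' best without Pulse) − (others' welfare with Pulse) = 2013 − 1826 = $187M.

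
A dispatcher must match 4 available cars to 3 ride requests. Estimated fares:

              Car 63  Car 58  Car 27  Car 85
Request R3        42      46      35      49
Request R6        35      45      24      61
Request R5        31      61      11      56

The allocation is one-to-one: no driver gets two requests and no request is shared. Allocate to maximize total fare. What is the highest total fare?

Maximum total: $164

Optimal: Car 63→Request R3 ($42), Car 85→Request R6 ($61), Car 58→Request R5 ($61) — total 42+61+61 = $164.
Row-greedy (each driver in turn takes its best remaining request) gives $127, worse by 37.
Swapping Car 63↔Car 58 (Car 63→Request R5 $31, Car 58→Request R3 $46) loses 26.
Every other assignment is strictly worse.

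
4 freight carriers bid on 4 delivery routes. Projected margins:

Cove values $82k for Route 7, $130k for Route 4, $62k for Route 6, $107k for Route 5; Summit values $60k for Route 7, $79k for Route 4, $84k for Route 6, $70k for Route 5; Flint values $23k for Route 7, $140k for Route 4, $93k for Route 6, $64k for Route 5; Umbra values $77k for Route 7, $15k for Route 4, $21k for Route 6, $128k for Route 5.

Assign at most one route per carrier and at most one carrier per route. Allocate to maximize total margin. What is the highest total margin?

Maximum total: $434k

Optimal: Cove→Route 7 ($82k), Summit→Route 6 ($84k), Flint→Route 4 ($140k), Umbra→Route 5 ($128k) — total 82+84+140+128 = $434k.
Row-greedy (each carrier in turn takes its best remaining route) gives $355k, worse by 79.
Swapping Umbra↔Flint (Umbra→Route 4 $15k, Flint→Route 5 $64k) loses 189.
Checked against all permutations: $434k is optimal.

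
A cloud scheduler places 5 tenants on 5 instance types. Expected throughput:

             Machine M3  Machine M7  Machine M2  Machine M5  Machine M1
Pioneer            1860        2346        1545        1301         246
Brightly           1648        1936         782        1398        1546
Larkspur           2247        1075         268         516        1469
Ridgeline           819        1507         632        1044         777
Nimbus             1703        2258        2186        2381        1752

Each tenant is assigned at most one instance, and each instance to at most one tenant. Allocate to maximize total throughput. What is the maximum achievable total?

Optimal: Pioneer→Machine M7 (2346 ops/s), Brightly→Machine M1 (1546 ops/s), Larkspur→Machine M3 (2247 ops/s), Ridgeline→Machine M5 (1044 ops/s), Nimbus→Machine M2 (2186 ops/s) — total 2346+1546+2247+1044+2186 = 9369 ops/s.
Max-entry greedy (repeatedly take the single best remaining cell) gives 9152 ops/s, worse by 217.
Next-best assignment: Pioneer→Machine M2, Brightly→Machine M1, Larkspur→Machine M3, Ridgeline→Machine M7, Nimbus→Machine M5 = 9226 ops/s.
Checked against all permutations: 9369 ops/s is optimal.

Maximum total: 9369 ops/s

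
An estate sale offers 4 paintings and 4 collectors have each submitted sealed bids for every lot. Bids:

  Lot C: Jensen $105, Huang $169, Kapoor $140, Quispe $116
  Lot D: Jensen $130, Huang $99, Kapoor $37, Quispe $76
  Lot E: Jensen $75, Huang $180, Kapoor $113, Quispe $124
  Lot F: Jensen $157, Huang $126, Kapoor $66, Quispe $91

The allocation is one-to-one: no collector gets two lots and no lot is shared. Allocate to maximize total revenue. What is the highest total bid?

Treat this as an assignment problem: match each collector to one lot.
Optimal: Jensen→Lot F ($157), Huang→Lot E ($180), Kapoor→Lot C ($140), Quispe→Lot D ($76) — total 157+180+140+76 = $553.
Column-greedy (each lot in turn goes to its best remaining collector) gives $489, worse by 64.
Checked against all permutations: $553 is optimal.

Maximum total: $553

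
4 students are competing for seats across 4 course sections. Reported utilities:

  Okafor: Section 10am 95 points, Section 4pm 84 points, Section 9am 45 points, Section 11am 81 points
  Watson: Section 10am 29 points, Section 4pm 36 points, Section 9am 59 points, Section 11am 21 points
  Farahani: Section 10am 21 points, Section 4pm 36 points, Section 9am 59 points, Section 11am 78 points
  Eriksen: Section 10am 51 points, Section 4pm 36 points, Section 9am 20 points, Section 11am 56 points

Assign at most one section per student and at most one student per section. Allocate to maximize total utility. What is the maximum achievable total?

Optimal: Okafor→Section 4pm (84 points), Watson→Section 9am (59 points), Farahani→Section 11am (78 points), Eriksen→Section 10am (51 points) — total 84+59+78+51 = 272 points.
Row-greedy (each student in turn takes its best remaining section) gives 268 points, worse by 4.

Maximum total: 272 points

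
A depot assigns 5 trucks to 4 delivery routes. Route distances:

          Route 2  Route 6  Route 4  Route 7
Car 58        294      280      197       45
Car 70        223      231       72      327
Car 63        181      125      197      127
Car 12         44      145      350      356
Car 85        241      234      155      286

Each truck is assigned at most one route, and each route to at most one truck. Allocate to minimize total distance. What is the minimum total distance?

Minimum total: 286 km

Treat this as an assignment problem: match each truck to one route.
Optimal: Car 12→Route 2 (44 km), Car 63→Route 6 (125 km), Car 70→Route 4 (72 km), Car 58→Route 7 (45 km) — total 44+125+72+45 = 286 km.
Swapping Car 63↔Car 70 (Car 63→Route 4 197 km, Car 70→Route 6 231 km) adds 231.
Every other assignment is strictly worse.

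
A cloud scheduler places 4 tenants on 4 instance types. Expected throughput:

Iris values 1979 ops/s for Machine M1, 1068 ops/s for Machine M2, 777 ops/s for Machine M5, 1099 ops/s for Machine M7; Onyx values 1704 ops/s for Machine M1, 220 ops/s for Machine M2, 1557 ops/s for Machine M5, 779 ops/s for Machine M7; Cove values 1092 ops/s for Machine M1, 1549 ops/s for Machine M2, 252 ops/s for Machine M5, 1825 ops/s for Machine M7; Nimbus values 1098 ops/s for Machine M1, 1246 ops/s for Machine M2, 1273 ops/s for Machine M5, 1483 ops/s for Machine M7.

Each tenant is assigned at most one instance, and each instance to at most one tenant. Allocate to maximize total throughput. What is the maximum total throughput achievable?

Maximum total: 6607 ops/s

Optimal: Iris→Machine M1 (1979 ops/s), Onyx→Machine M5 (1557 ops/s), Cove→Machine M7 (1825 ops/s), Nimbus→Machine M2 (1246 ops/s) — total 1979+1557+1825+1246 = 6607 ops/s.
Column-greedy (each instance in turn goes to its best remaining tenant) gives 6568 ops/s, worse by 39.
Next-best assignment: Iris→Machine M1, Onyx→Machine M5, Cove→Machine M2, Nimbus→Machine M7 = 6568 ops/s.
Swapping Cove↔Iris (Cove→Machine M1 1092 ops/s, Iris→Machine M7 1099 ops/s) loses 1613.
Every other assignment is strictly worse.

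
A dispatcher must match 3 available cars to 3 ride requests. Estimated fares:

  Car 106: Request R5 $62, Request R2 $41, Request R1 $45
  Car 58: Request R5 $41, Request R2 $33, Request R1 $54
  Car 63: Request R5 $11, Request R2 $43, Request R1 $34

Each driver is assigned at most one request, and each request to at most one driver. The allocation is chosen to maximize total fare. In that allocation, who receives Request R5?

Car 106 receives Request R5.

Optimal: Car 106→Request R5 ($62), Car 58→Request R1 ($54), Car 63→Request R2 ($43) — total 62+54+43 = $159.
Next-best assignment: Car 106→Request R5, Car 58→Request R2, Car 63→Request R1 = $129.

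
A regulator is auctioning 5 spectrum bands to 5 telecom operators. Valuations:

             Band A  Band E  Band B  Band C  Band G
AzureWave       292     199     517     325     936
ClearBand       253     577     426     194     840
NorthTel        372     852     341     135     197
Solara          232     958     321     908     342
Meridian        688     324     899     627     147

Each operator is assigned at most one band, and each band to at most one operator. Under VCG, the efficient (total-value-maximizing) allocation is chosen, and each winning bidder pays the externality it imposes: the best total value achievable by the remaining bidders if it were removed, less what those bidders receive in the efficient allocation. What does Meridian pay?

Meridian pays $173M.

Efficient allocation: AzureWave→Band G ($936M), ClearBand→Band A ($253M), NorthTel→Band E ($852M), Solara→Band C ($908M), Meridian→Band B ($899M); total welfare W = $3848M.
Meridian receives Band B at value $899M, so the others get W − 899 = $2949M.
Without Meridian: best allocation of the remaining 4 bidders over all 5 bands is AzureWave→Band G ($936M), ClearBand→Band B ($426M), NorthTel→Band E ($852M), Solara→Band C ($908M), total $3122M.
VCG payment = (others' best without Meridian) − (others' welfare with Meridian) = 3122 − 2949 = $173M.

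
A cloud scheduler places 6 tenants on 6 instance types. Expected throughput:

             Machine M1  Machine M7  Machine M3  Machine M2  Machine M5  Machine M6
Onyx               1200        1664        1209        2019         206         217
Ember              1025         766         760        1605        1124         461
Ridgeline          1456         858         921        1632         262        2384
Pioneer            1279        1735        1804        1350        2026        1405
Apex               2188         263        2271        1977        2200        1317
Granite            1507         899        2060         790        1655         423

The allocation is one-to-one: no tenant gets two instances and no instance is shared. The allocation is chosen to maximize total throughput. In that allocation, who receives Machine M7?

Optimal: Onyx→Machine M7 (1664 ops/s), Ember→Machine M2 (1605 ops/s), Ridgeline→Machine M6 (2384 ops/s), Pioneer→Machine M5 (2026 ops/s), Apex→Machine M1 (2188 ops/s), Granite→Machine M3 (2060 ops/s) — total 1664+1605+2384+2026+2188+2060 = 11927 ops/s.
Row-greedy (each tenant in turn takes its best remaining instance) gives 10418 ops/s, worse by 1509.
Next-best assignment: Onyx→Machine M2, Ember→Machine M5, Ridgeline→Machine M6, Pioneer→Machine M7, Apex→Machine M1, Granite→Machine M3 = 11510 ops/s.
Every other assignment is strictly worse.
Onyx's own top instance is Machine M2 (2019 ops/s), but forcing Onyx→Machine M2 and reassigning the rest optimally gives only 11510 ops/s — worse by 417.

Onyx receives Machine M7.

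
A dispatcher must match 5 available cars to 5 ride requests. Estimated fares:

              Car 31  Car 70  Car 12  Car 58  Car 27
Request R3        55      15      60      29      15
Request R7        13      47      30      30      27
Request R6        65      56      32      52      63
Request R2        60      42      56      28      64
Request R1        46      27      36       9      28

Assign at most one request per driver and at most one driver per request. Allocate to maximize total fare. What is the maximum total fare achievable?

Treat this as an assignment problem: match each driver to one request.
Optimal: Car 31→Request R1 ($46), Car 70→Request R7 ($47), Car 12→Request R3 ($60), Car 58→Request R6 ($52), Car 27→Request R2 ($64) — total 46+47+60+52+64 = $269.
Column-greedy (each request in turn goes to its best remaining driver) gives $245, worse by 24.
Next-best assignment: Car 31→Request R1, Car 70→Request R6, Car 12→Request R3, Car 58→Request R7, Car 27→Request R2 = $256.

Max total: $269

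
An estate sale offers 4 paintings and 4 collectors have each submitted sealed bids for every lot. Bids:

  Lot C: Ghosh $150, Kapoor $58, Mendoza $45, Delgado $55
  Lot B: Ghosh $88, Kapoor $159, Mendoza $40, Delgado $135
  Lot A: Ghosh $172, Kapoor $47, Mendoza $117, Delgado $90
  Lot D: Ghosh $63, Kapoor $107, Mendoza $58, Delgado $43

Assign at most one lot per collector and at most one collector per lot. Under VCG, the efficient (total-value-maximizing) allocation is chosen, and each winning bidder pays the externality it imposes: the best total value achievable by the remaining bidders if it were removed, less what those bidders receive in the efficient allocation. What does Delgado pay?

Efficient allocation: Ghosh→Lot C ($150), Kapoor→Lot D ($107), Mendoza→Lot A ($117), Delgado→Lot B ($135); total welfare W = $509.
Delgado receives Lot B at value $135, so the others get W − 135 = $374.
Without Delgado: best allocation of the remaining 3 bidders over all 4 lots is Ghosh→Lot C ($150), Kapoor→Lot B ($159), Mendoza→Lot A ($117), total $426.
VCG payment = (others' best without Delgado) − (others' welfare with Delgado) = 426 − 374 = $52.

Delgado pays $52.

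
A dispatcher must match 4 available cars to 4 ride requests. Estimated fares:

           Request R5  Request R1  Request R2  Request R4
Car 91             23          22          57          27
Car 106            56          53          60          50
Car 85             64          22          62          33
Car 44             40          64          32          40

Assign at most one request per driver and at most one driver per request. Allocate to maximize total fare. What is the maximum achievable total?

Max total: $235

Optimal: Car 91→Request R2 ($57), Car 106→Request R4 ($50), Car 85→Request R5 ($64), Car 44→Request R1 ($64) — total 57+50+64+64 = $235.
Max-entry greedy (repeatedly take the single best remaining cell) gives $215, worse by 20.
Checked against all permutations: $235 is optimal.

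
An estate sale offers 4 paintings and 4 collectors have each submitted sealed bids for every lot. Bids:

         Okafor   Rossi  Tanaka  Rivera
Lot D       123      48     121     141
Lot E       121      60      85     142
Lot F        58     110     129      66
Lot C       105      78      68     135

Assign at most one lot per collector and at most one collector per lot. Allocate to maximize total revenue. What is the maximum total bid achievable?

Optimal: Okafor→Lot E ($121), Rossi→Lot F ($110), Tanaka→Lot D ($121), Rivera→Lot C ($135) — total 121+110+121+135 = $487.
Column-greedy (each lot in turn goes to its best remaining collector) gives $469, worse by 18.
Swapping Tanaka↔Okafor (Tanaka→Lot E $85, Okafor→Lot D $123) loses 34.
Every other assignment is strictly worse.

Maximum total: $487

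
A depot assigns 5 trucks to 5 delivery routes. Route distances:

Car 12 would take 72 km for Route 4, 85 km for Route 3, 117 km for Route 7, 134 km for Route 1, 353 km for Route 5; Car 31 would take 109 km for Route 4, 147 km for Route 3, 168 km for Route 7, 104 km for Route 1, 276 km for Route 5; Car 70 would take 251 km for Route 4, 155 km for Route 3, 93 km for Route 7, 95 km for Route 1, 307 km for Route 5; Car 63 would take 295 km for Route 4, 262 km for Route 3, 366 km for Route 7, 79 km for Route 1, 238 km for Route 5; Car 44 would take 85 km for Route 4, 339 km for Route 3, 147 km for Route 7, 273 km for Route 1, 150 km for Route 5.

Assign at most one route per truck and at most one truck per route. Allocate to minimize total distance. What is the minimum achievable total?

Treat this as an assignment problem: match each truck to one route.
Optimal: Car 12→Route 3 (85 km), Car 31→Route 4 (109 km), Car 70→Route 7 (93 km), Car 63→Route 1 (79 km), Car 44→Route 5 (150 km) — total 85+109+93+79+150 = 516 km.
Min-entry greedy (repeatedly take the single cheapest remaining cell) gives 541 km, worse by 25.
Swapping Car 63↔Car 12 (Car 63→Route 3 262 km, Car 12→Route 1 134 km) adds 232.

Minimum total: 516 km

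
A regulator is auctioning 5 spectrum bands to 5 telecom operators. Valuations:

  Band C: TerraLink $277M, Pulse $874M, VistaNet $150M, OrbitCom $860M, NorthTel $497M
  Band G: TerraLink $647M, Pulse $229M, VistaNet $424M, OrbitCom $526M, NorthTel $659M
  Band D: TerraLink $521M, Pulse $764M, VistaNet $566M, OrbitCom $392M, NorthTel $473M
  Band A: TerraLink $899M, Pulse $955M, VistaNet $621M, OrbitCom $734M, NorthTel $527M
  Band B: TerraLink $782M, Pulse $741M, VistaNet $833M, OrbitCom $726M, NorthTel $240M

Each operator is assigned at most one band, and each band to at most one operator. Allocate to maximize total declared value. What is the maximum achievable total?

Maximum total: $4015M

Optimal: TerraLink→Band A ($899M), Pulse→Band D ($764M), VistaNet→Band B ($833M), OrbitCom→Band C ($860M), NorthTel→Band G ($659M) — total 899+764+833+860+659 = $4015M.
Column-greedy (each band in turn goes to its best remaining operator) gives $3724M, worse by 291.
Next-best assignment: TerraLink→Band D, Pulse→Band A, VistaNet→Band B, OrbitCom→Band C, NorthTel→Band G = $3828M.
Checked against all permutations: $4015M is optimal.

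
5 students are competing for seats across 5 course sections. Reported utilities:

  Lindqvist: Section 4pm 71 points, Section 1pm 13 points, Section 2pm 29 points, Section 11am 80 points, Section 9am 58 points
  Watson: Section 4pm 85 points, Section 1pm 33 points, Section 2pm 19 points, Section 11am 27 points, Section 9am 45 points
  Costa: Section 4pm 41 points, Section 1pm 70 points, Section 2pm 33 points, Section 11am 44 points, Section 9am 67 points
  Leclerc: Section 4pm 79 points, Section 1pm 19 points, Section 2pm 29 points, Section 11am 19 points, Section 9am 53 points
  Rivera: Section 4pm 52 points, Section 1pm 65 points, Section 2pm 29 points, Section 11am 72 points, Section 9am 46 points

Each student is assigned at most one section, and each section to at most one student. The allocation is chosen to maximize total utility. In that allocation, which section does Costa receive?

Optimal: Lindqvist→Section 11am (80 points), Watson→Section 4pm (85 points), Costa→Section 9am (67 points), Leclerc→Section 2pm (29 points), Rivera→Section 1pm (65 points) — total 80+85+67+29+65 = 326 points.
Max-entry greedy (repeatedly take the single best remaining cell) gives 317 points, worse by 9.
Every other assignment is strictly worse.
Costa's own top section is Section 1pm (70 points), but forcing Costa→Section 1pm and reassigning the rest optimally gives only 317 points — worse by 9.

Costa receives Section 9am.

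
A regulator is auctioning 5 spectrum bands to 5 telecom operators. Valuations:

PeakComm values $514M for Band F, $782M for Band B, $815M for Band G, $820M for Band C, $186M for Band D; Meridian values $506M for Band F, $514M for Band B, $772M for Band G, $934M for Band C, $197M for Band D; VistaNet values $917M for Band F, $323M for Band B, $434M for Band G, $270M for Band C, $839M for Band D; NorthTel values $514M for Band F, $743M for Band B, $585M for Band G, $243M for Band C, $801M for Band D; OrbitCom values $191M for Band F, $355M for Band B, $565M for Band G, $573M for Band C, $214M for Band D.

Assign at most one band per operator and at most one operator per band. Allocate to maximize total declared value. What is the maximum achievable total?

Optimal: PeakComm→Band B ($782M), Meridian→Band C ($934M), VistaNet→Band F ($917M), NorthTel→Band D ($801M), OrbitCom→Band G ($565M) — total 782+934+917+801+565 = $3999M.
Next-best assignment: PeakComm→Band B, Meridian→Band G, VistaNet→Band F, NorthTel→Band D, OrbitCom→Band C = $3845M.
Swapping OrbitCom↔NorthTel (OrbitCom→Band D $214M, NorthTel→Band G $585M) loses 567.
Checked against all permutations: $3999M is optimal.

Max total: $3999M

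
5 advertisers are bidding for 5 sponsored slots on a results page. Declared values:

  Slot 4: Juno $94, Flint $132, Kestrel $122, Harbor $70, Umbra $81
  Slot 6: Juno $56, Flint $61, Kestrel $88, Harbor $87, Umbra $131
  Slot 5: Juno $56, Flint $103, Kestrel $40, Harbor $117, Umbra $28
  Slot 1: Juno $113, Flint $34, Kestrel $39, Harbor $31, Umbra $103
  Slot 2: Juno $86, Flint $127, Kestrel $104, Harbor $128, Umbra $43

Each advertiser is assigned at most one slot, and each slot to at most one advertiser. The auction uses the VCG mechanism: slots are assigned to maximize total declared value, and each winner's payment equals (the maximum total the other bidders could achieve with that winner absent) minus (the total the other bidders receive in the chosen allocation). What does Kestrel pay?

Efficient allocation: Juno→Slot 1 ($113), Flint→Slot 2 ($127), Kestrel→Slot 4 ($122), Harbor→Slot 5 ($117), Umbra→Slot 6 ($131); total welfare W = $610.
Kestrel receives Slot 4 at value $122, so the others get W − 122 = $488.
Without Kestrel: best allocation of the remaining 4 bidders over all 5 slots is Juno→Slot 1 ($113), Flint→Slot 4 ($132), Harbor→Slot 2 ($128), Umbra→Slot 6 ($131), total $504.
VCG payment = (others' best without Kestrel) − (others' welfare with Kestrel) = 504 − 488 = $16.

Kestrel pays $16.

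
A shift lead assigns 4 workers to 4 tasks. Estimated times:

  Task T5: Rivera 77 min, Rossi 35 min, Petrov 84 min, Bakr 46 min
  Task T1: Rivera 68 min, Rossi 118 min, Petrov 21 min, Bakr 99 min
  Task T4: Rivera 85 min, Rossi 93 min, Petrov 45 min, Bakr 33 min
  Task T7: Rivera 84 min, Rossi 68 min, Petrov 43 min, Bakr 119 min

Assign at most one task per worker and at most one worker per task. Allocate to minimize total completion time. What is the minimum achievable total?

Min total: 173 min

This is the linear assignment problem.
Optimal: Rivera→Task T7 (84 min), Rossi→Task T5 (35 min), Petrov→Task T1 (21 min), Bakr→Task T4 (33 min) — total 84+35+21+33 = 173 min.
Row-greedy (each worker in turn takes its cheapest remaining task) gives 179 min, worse by 6.
Swapping Rossi↔Rivera (Rossi→Task T7 68 min, Rivera→Task T5 77 min) adds 26.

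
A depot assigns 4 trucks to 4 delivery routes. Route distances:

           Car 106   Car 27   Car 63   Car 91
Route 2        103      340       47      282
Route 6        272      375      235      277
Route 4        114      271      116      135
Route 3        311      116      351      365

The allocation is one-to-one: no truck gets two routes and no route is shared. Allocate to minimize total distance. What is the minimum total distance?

This is a one-to-one assignment (minimum-cost bipartite matching).
Optimal: Car 106→Route 4 (114 km), Car 27→Route 3 (116 km), Car 63→Route 2 (47 km), Car 91→Route 6 (277 km) — total 114+116+47+277 = 554 km.
Column-greedy (each route in turn goes to its cheapest remaining truck) gives 570 km, worse by 16.
No other one-to-one assignment undercuts 554 km.

Minimum total: 554 km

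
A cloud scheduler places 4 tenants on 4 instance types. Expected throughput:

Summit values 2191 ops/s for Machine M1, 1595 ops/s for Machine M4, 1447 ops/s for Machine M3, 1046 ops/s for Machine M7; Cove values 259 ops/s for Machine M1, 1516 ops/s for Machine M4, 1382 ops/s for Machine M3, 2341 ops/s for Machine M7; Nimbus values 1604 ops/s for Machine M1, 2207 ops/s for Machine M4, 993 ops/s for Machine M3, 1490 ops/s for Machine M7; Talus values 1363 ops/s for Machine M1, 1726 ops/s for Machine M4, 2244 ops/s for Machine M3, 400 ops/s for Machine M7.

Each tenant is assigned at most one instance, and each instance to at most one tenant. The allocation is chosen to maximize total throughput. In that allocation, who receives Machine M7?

Optimal: Summit→Machine M1 (2191 ops/s), Cove→Machine M7 (2341 ops/s), Nimbus→Machine M4 (2207 ops/s), Talus→Machine M3 (2244 ops/s) — total 2191+2341+2207+2244 = 8983 ops/s.

Cove receives Machine M7.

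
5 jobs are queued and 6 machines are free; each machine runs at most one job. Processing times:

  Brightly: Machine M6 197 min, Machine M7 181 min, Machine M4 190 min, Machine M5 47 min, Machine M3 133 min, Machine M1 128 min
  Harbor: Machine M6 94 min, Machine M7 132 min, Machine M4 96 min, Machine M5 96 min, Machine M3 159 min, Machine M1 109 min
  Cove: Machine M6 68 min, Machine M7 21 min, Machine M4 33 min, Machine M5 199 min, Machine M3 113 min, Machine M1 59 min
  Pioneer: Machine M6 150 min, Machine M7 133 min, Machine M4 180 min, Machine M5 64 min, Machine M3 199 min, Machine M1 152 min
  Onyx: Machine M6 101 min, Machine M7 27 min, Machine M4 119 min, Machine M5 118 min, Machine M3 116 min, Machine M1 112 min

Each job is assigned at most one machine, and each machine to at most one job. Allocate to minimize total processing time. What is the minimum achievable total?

Min total: 346 min

Treat this as an assignment problem: match each job to one machine.
Optimal: Brightly→Machine M1 (128 min), Harbor→Machine M6 (94 min), Cove→Machine M4 (33 min), Pioneer→Machine M5 (64 min), Onyx→Machine M7 (27 min) — total 128+94+33+64+27 = 346 min.
Min-entry greedy (repeatedly take the single cheapest remaining cell) gives 454 min, worse by 108.
Swapping Onyx↔Brightly (Onyx→Machine M1 112 min, Brightly→Machine M7 181 min) adds 138.
No other one-to-one assignment undercuts 346 min.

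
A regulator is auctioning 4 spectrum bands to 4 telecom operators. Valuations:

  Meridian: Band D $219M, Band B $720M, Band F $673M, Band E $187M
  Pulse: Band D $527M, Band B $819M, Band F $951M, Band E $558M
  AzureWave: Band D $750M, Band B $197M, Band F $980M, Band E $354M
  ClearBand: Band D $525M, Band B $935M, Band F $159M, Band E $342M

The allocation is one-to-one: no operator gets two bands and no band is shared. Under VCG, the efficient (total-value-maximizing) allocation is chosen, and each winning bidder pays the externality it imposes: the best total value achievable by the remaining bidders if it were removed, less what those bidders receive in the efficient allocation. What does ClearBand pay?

Efficient allocation: Meridian→Band F ($673M), Pulse→Band E ($558M), AzureWave→Band D ($750M), ClearBand→Band B ($935M); total welfare W = $2916M.
ClearBand receives Band B at value $935M, so the others get W − 935 = $1981M.
Without ClearBand: best allocation of the remaining 3 bidders over all 4 bands is Meridian→Band B ($720M), Pulse→Band F ($951M), AzureWave→Band D ($750M), total $2421M.
VCG payment = (others' best without ClearBand) − (others' welfare with ClearBand) = 2421 − 1981 = $440M.

ClearBand pays $440M.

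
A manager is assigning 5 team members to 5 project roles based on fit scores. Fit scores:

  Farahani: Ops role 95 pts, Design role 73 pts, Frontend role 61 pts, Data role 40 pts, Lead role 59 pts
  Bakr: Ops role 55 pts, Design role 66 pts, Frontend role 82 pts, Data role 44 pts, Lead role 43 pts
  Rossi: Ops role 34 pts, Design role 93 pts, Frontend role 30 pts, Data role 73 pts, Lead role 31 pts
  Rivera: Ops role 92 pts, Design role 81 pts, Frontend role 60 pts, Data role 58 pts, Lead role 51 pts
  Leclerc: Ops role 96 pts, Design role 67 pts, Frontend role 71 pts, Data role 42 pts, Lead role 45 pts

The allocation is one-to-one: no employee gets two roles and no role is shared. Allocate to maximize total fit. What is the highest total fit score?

Treat this as an assignment problem: match each employee to one role.
Optimal: Farahani→Lead role (59 pts), Bakr→Frontend role (82 pts), Rossi→Data role (73 pts), Rivera→Design role (81 pts), Leclerc→Ops role (96 pts) — total 59+82+73+81+96 = 391 pts.
Swapping Bakr↔Rossi (Bakr→Data role 44 pts, Rossi→Frontend role 30 pts) loses 81.
Every other assignment is strictly worse.

Maximum total: 391 pts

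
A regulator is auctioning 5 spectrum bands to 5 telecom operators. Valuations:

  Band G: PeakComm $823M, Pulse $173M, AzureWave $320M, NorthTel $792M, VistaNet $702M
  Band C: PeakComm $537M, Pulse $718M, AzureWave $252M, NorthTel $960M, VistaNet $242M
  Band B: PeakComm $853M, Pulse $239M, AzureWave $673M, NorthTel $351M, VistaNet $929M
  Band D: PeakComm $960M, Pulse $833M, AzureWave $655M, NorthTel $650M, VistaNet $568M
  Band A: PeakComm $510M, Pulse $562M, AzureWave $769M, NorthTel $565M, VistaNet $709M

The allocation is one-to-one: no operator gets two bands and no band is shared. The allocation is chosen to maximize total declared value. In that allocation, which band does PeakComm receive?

PeakComm receives Band G.

Optimal: PeakComm→Band G ($823M), Pulse→Band D ($833M), AzureWave→Band A ($769M), NorthTel→Band C ($960M), VistaNet→Band B ($929M) — total 823+833+769+960+929 = $4314M.
Row-greedy (each operator in turn takes its best remaining band) gives $4168M, worse by 146.
Next-best assignment: PeakComm→Band D, Pulse→Band C, AzureWave→Band A, NorthTel→Band G, VistaNet→Band B = $4168M.
Swapping Pulse↔VistaNet (Pulse→Band B $239M, VistaNet→Band D $568M) loses 955.
Checked against all permutations: $4314M is optimal.
PeakComm's own top band is Band D ($960M), but forcing PeakComm→Band D and reassigning the rest optimally gives only $4168M — worse by 146.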